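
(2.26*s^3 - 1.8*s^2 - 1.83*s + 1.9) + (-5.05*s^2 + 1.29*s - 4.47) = 2.26*s^3 - 6.85*s^2 - 0.54*s - 2.57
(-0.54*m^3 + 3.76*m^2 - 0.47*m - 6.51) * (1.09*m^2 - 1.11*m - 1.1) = -0.5886*m^5 + 4.6978*m^4 - 4.0919*m^3 - 10.7102*m^2 + 7.7431*m + 7.161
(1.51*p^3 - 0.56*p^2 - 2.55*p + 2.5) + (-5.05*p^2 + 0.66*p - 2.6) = 1.51*p^3 - 5.61*p^2 - 1.89*p - 0.1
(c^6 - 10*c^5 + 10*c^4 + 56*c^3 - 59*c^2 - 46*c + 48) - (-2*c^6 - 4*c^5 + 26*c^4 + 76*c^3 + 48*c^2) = 3*c^6 - 6*c^5 - 16*c^4 - 20*c^3 - 107*c^2 - 46*c + 48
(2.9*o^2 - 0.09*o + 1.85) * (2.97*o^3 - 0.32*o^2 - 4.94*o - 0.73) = 8.613*o^5 - 1.1953*o^4 - 8.8027*o^3 - 2.2644*o^2 - 9.0733*o - 1.3505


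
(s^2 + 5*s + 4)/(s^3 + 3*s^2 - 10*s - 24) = (s + 1)/(s^2 - s - 6)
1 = 1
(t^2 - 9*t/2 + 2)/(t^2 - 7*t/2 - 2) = (2*t - 1)/(2*t + 1)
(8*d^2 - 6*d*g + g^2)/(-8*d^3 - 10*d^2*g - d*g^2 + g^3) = (-2*d + g)/(2*d^2 + 3*d*g + g^2)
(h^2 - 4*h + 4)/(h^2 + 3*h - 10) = (h - 2)/(h + 5)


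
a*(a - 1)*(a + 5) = a^3 + 4*a^2 - 5*a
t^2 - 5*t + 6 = (t - 3)*(t - 2)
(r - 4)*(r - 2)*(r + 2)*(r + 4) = r^4 - 20*r^2 + 64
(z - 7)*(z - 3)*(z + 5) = z^3 - 5*z^2 - 29*z + 105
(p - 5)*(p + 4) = p^2 - p - 20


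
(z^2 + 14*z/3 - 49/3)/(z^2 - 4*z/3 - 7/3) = (z + 7)/(z + 1)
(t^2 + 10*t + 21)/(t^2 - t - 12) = (t + 7)/(t - 4)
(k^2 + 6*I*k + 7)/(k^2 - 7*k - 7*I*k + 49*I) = (k^2 + 6*I*k + 7)/(k^2 - 7*k - 7*I*k + 49*I)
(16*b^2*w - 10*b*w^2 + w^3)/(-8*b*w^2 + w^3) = (-2*b + w)/w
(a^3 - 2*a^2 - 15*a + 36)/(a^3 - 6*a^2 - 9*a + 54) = (a^2 + a - 12)/(a^2 - 3*a - 18)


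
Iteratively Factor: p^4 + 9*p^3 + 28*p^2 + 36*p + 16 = (p + 2)*(p^3 + 7*p^2 + 14*p + 8) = (p + 2)^2*(p^2 + 5*p + 4) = (p + 2)^2*(p + 4)*(p + 1)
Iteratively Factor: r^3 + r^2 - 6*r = (r + 3)*(r^2 - 2*r) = r*(r + 3)*(r - 2)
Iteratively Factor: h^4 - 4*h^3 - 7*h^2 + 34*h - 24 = (h - 4)*(h^3 - 7*h + 6) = (h - 4)*(h - 2)*(h^2 + 2*h - 3) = (h - 4)*(h - 2)*(h + 3)*(h - 1)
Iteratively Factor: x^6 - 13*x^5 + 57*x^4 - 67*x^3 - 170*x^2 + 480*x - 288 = (x - 4)*(x^5 - 9*x^4 + 21*x^3 + 17*x^2 - 102*x + 72) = (x - 4)*(x - 1)*(x^4 - 8*x^3 + 13*x^2 + 30*x - 72) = (x - 4)*(x - 1)*(x + 2)*(x^3 - 10*x^2 + 33*x - 36) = (x - 4)^2*(x - 1)*(x + 2)*(x^2 - 6*x + 9) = (x - 4)^2*(x - 3)*(x - 1)*(x + 2)*(x - 3)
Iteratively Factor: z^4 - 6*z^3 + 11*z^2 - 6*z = (z)*(z^3 - 6*z^2 + 11*z - 6) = z*(z - 1)*(z^2 - 5*z + 6) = z*(z - 2)*(z - 1)*(z - 3)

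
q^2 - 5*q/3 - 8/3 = (q - 8/3)*(q + 1)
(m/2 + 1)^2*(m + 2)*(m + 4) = m^4/4 + 5*m^3/2 + 9*m^2 + 14*m + 8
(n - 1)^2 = n^2 - 2*n + 1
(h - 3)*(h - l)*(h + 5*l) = h^3 + 4*h^2*l - 3*h^2 - 5*h*l^2 - 12*h*l + 15*l^2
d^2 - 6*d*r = d*(d - 6*r)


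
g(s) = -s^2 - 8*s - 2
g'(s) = -2*s - 8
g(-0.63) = 2.64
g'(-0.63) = -6.74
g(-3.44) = 13.69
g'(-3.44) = -1.12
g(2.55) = -28.90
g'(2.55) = -13.10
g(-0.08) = -1.37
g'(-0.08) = -7.84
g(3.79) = -46.68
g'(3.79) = -15.58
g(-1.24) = 6.38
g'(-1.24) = -5.52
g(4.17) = -52.75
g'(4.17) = -16.34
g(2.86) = -33.06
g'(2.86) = -13.72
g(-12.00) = -50.00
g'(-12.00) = 16.00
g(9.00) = -155.00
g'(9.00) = -26.00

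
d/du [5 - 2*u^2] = -4*u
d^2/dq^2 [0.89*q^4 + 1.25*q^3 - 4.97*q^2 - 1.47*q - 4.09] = 10.68*q^2 + 7.5*q - 9.94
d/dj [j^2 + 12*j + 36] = 2*j + 12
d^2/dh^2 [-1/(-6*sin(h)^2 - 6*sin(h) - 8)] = 3*(-12*sin(h)^4 - 9*sin(h)^3 + 31*sin(h)^2 + 22*sin(h) - 2)/(2*(3*sin(h)^2 + 3*sin(h) + 4)^3)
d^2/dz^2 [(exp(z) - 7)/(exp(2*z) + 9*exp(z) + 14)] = (exp(4*z) - 37*exp(3*z) - 273*exp(2*z) - 301*exp(z) + 1078)*exp(z)/(exp(6*z) + 27*exp(5*z) + 285*exp(4*z) + 1485*exp(3*z) + 3990*exp(2*z) + 5292*exp(z) + 2744)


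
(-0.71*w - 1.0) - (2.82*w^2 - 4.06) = -2.82*w^2 - 0.71*w + 3.06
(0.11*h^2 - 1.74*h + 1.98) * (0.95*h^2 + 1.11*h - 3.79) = 0.1045*h^4 - 1.5309*h^3 - 0.4673*h^2 + 8.7924*h - 7.5042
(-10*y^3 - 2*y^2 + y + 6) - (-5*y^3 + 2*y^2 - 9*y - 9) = -5*y^3 - 4*y^2 + 10*y + 15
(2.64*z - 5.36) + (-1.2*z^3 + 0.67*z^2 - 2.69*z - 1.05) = -1.2*z^3 + 0.67*z^2 - 0.0499999999999998*z - 6.41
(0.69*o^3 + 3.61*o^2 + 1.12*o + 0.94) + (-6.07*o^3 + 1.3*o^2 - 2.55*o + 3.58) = -5.38*o^3 + 4.91*o^2 - 1.43*o + 4.52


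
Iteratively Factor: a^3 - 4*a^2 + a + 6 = (a - 3)*(a^2 - a - 2) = (a - 3)*(a - 2)*(a + 1)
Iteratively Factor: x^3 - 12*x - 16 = (x + 2)*(x^2 - 2*x - 8) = (x + 2)^2*(x - 4)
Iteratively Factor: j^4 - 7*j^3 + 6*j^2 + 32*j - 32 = (j - 4)*(j^3 - 3*j^2 - 6*j + 8) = (j - 4)*(j - 1)*(j^2 - 2*j - 8) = (j - 4)^2*(j - 1)*(j + 2)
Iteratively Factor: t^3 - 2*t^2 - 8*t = (t - 4)*(t^2 + 2*t) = (t - 4)*(t + 2)*(t)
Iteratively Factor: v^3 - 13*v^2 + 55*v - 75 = (v - 3)*(v^2 - 10*v + 25) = (v - 5)*(v - 3)*(v - 5)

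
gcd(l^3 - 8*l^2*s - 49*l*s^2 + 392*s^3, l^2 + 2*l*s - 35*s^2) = l + 7*s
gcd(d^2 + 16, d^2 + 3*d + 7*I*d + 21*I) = 1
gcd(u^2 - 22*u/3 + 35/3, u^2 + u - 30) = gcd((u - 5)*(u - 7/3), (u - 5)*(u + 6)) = u - 5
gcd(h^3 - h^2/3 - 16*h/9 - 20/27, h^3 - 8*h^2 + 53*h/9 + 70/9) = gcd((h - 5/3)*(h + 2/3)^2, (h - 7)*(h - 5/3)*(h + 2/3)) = h^2 - h - 10/9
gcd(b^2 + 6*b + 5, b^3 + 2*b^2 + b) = b + 1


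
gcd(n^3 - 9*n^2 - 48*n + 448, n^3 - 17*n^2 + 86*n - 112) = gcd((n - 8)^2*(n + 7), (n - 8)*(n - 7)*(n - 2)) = n - 8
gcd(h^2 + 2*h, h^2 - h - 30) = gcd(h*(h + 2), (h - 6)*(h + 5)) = 1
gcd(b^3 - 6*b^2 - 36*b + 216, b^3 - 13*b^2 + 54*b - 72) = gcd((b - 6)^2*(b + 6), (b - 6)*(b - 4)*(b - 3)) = b - 6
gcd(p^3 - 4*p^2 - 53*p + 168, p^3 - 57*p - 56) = p^2 - p - 56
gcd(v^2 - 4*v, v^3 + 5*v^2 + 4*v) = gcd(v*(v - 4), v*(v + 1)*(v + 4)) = v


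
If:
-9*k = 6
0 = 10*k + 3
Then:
No Solution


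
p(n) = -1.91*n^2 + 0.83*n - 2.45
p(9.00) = -149.69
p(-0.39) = -3.06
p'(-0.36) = 2.21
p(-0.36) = -3.00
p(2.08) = -8.99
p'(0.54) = -1.23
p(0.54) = -2.56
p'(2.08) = -7.12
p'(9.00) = -33.55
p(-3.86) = -34.11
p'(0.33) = -0.43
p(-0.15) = -2.62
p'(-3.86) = 15.58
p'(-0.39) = 2.32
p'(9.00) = -33.55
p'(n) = 0.83 - 3.82*n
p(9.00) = -149.69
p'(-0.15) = 1.40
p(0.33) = -2.38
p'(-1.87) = 7.97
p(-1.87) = -10.68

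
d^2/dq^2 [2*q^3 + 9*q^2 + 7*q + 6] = 12*q + 18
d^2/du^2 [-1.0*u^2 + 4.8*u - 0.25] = -2.00000000000000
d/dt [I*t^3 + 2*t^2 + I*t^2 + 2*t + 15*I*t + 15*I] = 3*I*t^2 + 2*t*(2 + I) + 2 + 15*I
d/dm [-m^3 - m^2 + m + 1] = -3*m^2 - 2*m + 1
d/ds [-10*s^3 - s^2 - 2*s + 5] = -30*s^2 - 2*s - 2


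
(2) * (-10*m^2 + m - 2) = -20*m^2 + 2*m - 4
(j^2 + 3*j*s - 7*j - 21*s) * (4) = 4*j^2 + 12*j*s - 28*j - 84*s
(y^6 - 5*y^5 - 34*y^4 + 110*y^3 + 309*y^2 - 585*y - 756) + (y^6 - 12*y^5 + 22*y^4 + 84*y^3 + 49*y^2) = 2*y^6 - 17*y^5 - 12*y^4 + 194*y^3 + 358*y^2 - 585*y - 756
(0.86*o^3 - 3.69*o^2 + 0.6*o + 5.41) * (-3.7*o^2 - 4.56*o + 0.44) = -3.182*o^5 + 9.7314*o^4 + 14.9848*o^3 - 24.3766*o^2 - 24.4056*o + 2.3804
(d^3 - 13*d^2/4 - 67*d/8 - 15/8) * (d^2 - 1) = d^5 - 13*d^4/4 - 75*d^3/8 + 11*d^2/8 + 67*d/8 + 15/8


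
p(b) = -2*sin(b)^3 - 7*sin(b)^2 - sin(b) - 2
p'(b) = -6*sin(b)^2*cos(b) - 14*sin(b)*cos(b) - cos(b) = (-14*sin(b) + 3*cos(2*b) - 4)*cos(b)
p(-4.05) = -8.12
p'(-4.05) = 9.70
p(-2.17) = -4.82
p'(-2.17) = -3.65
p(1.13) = -10.11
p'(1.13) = -7.92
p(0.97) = -8.71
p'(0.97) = -9.40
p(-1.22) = -5.58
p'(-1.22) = 2.36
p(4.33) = -5.50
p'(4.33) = -2.55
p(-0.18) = -2.03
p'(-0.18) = 1.29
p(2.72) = -3.72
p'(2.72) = 7.06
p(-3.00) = -1.99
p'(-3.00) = -0.85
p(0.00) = -2.00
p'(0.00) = -1.00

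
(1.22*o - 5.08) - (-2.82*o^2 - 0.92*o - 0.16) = 2.82*o^2 + 2.14*o - 4.92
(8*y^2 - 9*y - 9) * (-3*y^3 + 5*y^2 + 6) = -24*y^5 + 67*y^4 - 18*y^3 + 3*y^2 - 54*y - 54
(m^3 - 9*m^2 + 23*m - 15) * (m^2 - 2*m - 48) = m^5 - 11*m^4 - 7*m^3 + 371*m^2 - 1074*m + 720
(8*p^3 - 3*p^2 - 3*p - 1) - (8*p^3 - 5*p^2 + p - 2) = 2*p^2 - 4*p + 1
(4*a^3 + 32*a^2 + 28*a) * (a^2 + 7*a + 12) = 4*a^5 + 60*a^4 + 300*a^3 + 580*a^2 + 336*a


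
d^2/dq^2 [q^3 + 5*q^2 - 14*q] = 6*q + 10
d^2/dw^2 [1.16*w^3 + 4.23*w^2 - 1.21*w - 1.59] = 6.96*w + 8.46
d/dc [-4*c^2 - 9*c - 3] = -8*c - 9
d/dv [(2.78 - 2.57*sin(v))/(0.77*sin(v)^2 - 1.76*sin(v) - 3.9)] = (1.9789*sin(v)^2 - 4.2812*sin(v) + 14.9158)*cos(v)/(0.5929*sin(v)^4 - 2.7104*sin(v)^3 - 2.9084*sin(v)^2 + 13.728*sin(v) + 15.21)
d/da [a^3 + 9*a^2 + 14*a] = 3*a^2 + 18*a + 14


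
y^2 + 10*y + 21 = (y + 3)*(y + 7)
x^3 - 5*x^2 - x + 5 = (x - 5)*(x - 1)*(x + 1)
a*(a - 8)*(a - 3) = a^3 - 11*a^2 + 24*a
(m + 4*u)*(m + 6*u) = m^2 + 10*m*u + 24*u^2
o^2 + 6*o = o*(o + 6)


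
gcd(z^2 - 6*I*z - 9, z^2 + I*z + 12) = z - 3*I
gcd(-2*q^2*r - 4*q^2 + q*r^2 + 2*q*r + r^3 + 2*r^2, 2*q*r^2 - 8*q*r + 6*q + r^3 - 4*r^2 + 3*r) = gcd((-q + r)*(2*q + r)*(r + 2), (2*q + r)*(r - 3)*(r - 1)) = 2*q + r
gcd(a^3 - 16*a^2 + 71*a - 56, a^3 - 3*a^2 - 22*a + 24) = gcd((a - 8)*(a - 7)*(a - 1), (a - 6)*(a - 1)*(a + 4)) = a - 1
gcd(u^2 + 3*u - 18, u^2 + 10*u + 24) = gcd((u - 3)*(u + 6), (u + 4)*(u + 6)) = u + 6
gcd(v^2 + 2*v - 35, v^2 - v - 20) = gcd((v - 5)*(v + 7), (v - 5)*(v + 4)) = v - 5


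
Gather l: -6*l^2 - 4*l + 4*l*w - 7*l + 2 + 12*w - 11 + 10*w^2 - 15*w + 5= -6*l^2 + l*(4*w - 11) + 10*w^2 - 3*w - 4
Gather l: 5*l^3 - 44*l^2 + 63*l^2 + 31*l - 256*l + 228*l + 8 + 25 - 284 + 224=5*l^3 + 19*l^2 + 3*l - 27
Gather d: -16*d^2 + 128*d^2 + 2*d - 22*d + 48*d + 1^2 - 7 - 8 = 112*d^2 + 28*d - 14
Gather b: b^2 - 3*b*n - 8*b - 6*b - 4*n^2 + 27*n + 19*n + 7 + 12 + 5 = b^2 + b*(-3*n - 14) - 4*n^2 + 46*n + 24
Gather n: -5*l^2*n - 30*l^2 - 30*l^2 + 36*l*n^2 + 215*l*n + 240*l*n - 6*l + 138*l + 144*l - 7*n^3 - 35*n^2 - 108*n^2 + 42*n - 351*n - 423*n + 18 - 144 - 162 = -60*l^2 + 276*l - 7*n^3 + n^2*(36*l - 143) + n*(-5*l^2 + 455*l - 732) - 288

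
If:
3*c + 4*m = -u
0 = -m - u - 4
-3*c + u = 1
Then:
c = -19/6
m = 9/2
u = -17/2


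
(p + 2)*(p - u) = p^2 - p*u + 2*p - 2*u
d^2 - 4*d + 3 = (d - 3)*(d - 1)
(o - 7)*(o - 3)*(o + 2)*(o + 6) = o^4 - 2*o^3 - 47*o^2 + 48*o + 252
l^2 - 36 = (l - 6)*(l + 6)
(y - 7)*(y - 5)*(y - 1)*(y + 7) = y^4 - 6*y^3 - 44*y^2 + 294*y - 245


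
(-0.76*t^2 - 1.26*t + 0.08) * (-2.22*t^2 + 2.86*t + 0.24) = 1.6872*t^4 + 0.6236*t^3 - 3.9636*t^2 - 0.0736*t + 0.0192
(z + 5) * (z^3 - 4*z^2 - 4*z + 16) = z^4 + z^3 - 24*z^2 - 4*z + 80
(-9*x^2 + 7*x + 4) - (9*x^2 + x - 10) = -18*x^2 + 6*x + 14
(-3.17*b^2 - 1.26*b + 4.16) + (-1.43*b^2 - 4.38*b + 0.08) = -4.6*b^2 - 5.64*b + 4.24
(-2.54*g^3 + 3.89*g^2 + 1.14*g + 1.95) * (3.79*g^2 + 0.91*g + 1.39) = -9.6266*g^5 + 12.4317*g^4 + 4.3299*g^3 + 13.835*g^2 + 3.3591*g + 2.7105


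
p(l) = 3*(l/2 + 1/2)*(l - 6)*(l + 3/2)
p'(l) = 3*(l/2 + 1/2)*(l - 6) + 3*(l/2 + 1/2)*(l + 3/2) + 3*(l - 6)*(l + 3/2)/2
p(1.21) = -43.03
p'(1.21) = -26.37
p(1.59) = -52.94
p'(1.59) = -25.57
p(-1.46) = 0.21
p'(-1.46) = 4.67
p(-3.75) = -90.49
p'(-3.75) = 82.41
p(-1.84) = -3.36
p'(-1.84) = 14.31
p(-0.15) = -10.59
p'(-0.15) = -18.57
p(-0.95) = -0.29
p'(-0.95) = -6.21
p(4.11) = -81.27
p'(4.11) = 12.61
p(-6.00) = -405.00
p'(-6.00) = 204.75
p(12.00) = 1579.50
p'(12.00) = 501.75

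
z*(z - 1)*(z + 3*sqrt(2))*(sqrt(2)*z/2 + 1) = sqrt(2)*z^4/2 - sqrt(2)*z^3/2 + 4*z^3 - 4*z^2 + 3*sqrt(2)*z^2 - 3*sqrt(2)*z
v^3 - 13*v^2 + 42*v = v*(v - 7)*(v - 6)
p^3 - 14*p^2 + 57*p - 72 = (p - 8)*(p - 3)^2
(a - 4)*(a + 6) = a^2 + 2*a - 24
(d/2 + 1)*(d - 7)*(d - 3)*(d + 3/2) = d^4/2 - 13*d^3/4 - 11*d^2/2 + 87*d/4 + 63/2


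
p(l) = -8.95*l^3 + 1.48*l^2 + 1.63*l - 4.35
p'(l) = -26.85*l^2 + 2.96*l + 1.63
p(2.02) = -68.79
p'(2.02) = -101.95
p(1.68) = -39.87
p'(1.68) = -69.18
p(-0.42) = -4.11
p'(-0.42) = -4.35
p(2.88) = -201.18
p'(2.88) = -212.55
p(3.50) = -364.25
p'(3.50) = -316.92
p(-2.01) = 71.03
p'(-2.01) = -112.80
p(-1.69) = 40.32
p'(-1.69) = -80.06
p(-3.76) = 486.20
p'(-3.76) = -389.09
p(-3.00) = 245.73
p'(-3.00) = -248.90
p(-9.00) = 6625.41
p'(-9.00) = -2199.86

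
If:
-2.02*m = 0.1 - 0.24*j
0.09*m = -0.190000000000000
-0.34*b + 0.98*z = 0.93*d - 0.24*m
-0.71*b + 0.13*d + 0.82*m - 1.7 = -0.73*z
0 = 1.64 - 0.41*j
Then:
No Solution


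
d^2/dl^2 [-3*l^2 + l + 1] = -6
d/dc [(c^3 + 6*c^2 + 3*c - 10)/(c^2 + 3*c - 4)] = (c^2 + 8*c + 18)/(c^2 + 8*c + 16)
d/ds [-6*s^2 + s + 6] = 1 - 12*s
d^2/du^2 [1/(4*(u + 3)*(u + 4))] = ((u + 3)^2 + (u + 3)*(u + 4) + (u + 4)^2)/(2*(u + 3)^3*(u + 4)^3)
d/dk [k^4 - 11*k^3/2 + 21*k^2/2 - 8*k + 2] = 4*k^3 - 33*k^2/2 + 21*k - 8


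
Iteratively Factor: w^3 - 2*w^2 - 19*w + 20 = (w - 1)*(w^2 - w - 20) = (w - 5)*(w - 1)*(w + 4)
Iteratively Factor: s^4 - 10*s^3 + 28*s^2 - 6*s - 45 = (s + 1)*(s^3 - 11*s^2 + 39*s - 45) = (s - 3)*(s + 1)*(s^2 - 8*s + 15) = (s - 3)^2*(s + 1)*(s - 5)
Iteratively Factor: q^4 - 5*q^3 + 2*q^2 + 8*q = (q - 2)*(q^3 - 3*q^2 - 4*q) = (q - 4)*(q - 2)*(q^2 + q) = q*(q - 4)*(q - 2)*(q + 1)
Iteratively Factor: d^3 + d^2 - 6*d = (d + 3)*(d^2 - 2*d) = d*(d + 3)*(d - 2)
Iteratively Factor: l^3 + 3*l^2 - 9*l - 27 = (l + 3)*(l^2 - 9) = (l - 3)*(l + 3)*(l + 3)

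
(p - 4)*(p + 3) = p^2 - p - 12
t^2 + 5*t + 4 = (t + 1)*(t + 4)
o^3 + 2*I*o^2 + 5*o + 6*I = (o - 2*I)*(o + I)*(o + 3*I)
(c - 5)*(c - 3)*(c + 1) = c^3 - 7*c^2 + 7*c + 15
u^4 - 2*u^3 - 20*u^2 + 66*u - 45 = (u - 3)^2*(u - 1)*(u + 5)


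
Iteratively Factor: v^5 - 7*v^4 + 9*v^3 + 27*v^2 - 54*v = (v + 2)*(v^4 - 9*v^3 + 27*v^2 - 27*v) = (v - 3)*(v + 2)*(v^3 - 6*v^2 + 9*v) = (v - 3)^2*(v + 2)*(v^2 - 3*v) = (v - 3)^3*(v + 2)*(v)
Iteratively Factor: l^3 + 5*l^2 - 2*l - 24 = (l - 2)*(l^2 + 7*l + 12) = (l - 2)*(l + 3)*(l + 4)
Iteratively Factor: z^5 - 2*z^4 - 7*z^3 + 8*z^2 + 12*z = (z + 2)*(z^4 - 4*z^3 + z^2 + 6*z) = (z - 2)*(z + 2)*(z^3 - 2*z^2 - 3*z) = (z - 3)*(z - 2)*(z + 2)*(z^2 + z) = (z - 3)*(z - 2)*(z + 1)*(z + 2)*(z)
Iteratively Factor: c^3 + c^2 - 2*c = (c + 2)*(c^2 - c) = c*(c + 2)*(c - 1)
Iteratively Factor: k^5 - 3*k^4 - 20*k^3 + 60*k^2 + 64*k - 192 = (k + 2)*(k^4 - 5*k^3 - 10*k^2 + 80*k - 96) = (k - 4)*(k + 2)*(k^3 - k^2 - 14*k + 24) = (k - 4)*(k - 3)*(k + 2)*(k^2 + 2*k - 8) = (k - 4)*(k - 3)*(k + 2)*(k + 4)*(k - 2)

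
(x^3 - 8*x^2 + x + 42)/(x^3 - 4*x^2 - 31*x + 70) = (x^2 - x - 6)/(x^2 + 3*x - 10)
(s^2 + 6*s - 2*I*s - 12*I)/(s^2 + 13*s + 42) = (s - 2*I)/(s + 7)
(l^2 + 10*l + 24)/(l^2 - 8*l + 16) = (l^2 + 10*l + 24)/(l^2 - 8*l + 16)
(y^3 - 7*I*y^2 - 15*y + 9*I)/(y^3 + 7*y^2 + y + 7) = (y^2 - 6*I*y - 9)/(y^2 + y*(7 + I) + 7*I)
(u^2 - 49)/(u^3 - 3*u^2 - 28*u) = (u + 7)/(u*(u + 4))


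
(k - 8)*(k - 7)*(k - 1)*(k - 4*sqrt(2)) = k^4 - 16*k^3 - 4*sqrt(2)*k^3 + 71*k^2 + 64*sqrt(2)*k^2 - 284*sqrt(2)*k - 56*k + 224*sqrt(2)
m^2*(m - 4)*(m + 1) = m^4 - 3*m^3 - 4*m^2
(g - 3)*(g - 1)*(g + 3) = g^3 - g^2 - 9*g + 9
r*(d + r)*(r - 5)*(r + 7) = d*r^3 + 2*d*r^2 - 35*d*r + r^4 + 2*r^3 - 35*r^2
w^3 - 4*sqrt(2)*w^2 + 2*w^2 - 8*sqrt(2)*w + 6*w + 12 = (w + 2)*(w - 3*sqrt(2))*(w - sqrt(2))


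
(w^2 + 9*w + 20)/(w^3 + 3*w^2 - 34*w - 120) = 1/(w - 6)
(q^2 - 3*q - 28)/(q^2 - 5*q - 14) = (q + 4)/(q + 2)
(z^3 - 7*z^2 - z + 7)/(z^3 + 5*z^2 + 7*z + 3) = (z^2 - 8*z + 7)/(z^2 + 4*z + 3)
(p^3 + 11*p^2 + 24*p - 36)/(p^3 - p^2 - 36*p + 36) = (p + 6)/(p - 6)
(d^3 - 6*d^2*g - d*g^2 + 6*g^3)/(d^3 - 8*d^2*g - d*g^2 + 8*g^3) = (d - 6*g)/(d - 8*g)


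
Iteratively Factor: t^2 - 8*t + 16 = (t - 4)*(t - 4)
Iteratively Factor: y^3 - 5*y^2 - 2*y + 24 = (y - 4)*(y^2 - y - 6) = (y - 4)*(y - 3)*(y + 2)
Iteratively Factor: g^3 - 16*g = (g)*(g^2 - 16) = g*(g - 4)*(g + 4)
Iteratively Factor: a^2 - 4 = (a - 2)*(a + 2)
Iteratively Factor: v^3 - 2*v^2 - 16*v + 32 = (v + 4)*(v^2 - 6*v + 8) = (v - 4)*(v + 4)*(v - 2)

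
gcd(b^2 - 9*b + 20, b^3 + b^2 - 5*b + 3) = 1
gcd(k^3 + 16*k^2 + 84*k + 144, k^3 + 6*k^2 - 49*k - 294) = k + 6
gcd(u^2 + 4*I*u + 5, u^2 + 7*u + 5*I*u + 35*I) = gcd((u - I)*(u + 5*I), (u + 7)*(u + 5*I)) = u + 5*I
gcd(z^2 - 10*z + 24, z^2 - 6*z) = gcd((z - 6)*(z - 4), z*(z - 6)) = z - 6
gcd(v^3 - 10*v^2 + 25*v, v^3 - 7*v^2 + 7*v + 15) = v - 5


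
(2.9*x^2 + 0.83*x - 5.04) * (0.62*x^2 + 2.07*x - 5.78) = 1.798*x^4 + 6.5176*x^3 - 18.1687*x^2 - 15.2302*x + 29.1312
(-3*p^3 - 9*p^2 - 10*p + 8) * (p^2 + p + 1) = -3*p^5 - 12*p^4 - 22*p^3 - 11*p^2 - 2*p + 8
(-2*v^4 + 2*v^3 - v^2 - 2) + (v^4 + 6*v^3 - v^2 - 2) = -v^4 + 8*v^3 - 2*v^2 - 4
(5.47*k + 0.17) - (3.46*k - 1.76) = 2.01*k + 1.93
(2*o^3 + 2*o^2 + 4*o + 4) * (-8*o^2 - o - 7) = -16*o^5 - 18*o^4 - 48*o^3 - 50*o^2 - 32*o - 28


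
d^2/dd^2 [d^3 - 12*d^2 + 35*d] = 6*d - 24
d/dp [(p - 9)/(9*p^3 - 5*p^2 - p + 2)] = (9*p^3 - 5*p^2 - p + (p - 9)*(-27*p^2 + 10*p + 1) + 2)/(9*p^3 - 5*p^2 - p + 2)^2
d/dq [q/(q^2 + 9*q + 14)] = (14 - q^2)/(q^4 + 18*q^3 + 109*q^2 + 252*q + 196)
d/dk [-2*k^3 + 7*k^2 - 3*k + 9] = -6*k^2 + 14*k - 3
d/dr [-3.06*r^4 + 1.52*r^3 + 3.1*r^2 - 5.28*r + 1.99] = -12.24*r^3 + 4.56*r^2 + 6.2*r - 5.28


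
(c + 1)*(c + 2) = c^2 + 3*c + 2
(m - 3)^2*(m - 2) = m^3 - 8*m^2 + 21*m - 18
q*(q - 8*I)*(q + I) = q^3 - 7*I*q^2 + 8*q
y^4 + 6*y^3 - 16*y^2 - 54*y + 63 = (y - 3)*(y - 1)*(y + 3)*(y + 7)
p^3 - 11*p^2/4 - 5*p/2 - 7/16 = (p - 7/2)*(p + 1/4)*(p + 1/2)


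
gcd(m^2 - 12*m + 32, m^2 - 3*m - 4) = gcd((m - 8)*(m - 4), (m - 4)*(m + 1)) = m - 4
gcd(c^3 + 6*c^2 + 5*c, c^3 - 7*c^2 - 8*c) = c^2 + c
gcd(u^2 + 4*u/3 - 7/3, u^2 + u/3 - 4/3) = u - 1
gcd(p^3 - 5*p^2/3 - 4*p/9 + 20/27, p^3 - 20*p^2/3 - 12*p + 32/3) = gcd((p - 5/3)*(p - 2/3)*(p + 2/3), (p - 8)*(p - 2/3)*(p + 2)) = p - 2/3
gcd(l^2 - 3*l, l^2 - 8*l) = l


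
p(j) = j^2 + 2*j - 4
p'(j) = 2*j + 2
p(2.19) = 5.18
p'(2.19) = 6.38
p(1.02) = -0.92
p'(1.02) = 4.04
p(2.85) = 9.82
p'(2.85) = 7.70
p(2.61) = 8.03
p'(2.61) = 7.22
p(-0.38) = -4.62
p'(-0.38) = 1.24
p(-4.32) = 6.02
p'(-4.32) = -6.64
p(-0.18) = -4.33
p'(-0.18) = 1.64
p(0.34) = -3.20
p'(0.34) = 2.68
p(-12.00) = 116.00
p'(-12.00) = -22.00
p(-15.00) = 191.00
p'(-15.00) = -28.00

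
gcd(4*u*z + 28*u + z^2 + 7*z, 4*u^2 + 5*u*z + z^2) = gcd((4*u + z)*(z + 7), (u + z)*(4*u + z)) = 4*u + z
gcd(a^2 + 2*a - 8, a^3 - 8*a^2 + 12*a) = a - 2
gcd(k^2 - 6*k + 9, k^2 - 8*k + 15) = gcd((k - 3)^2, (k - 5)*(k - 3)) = k - 3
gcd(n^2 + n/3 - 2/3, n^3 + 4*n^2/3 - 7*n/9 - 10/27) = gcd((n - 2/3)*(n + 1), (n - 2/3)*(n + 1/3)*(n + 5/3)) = n - 2/3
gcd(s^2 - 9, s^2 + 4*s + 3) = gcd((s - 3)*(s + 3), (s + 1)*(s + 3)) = s + 3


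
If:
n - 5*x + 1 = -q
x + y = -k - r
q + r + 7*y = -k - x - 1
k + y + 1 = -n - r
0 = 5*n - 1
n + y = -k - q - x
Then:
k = -157/30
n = 1/5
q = 24/5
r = 5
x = 6/5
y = -29/30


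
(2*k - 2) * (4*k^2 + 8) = 8*k^3 - 8*k^2 + 16*k - 16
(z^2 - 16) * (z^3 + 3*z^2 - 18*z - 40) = z^5 + 3*z^4 - 34*z^3 - 88*z^2 + 288*z + 640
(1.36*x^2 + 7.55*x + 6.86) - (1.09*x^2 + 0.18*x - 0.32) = 0.27*x^2 + 7.37*x + 7.18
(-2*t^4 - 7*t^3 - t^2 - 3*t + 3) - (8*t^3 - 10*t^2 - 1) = -2*t^4 - 15*t^3 + 9*t^2 - 3*t + 4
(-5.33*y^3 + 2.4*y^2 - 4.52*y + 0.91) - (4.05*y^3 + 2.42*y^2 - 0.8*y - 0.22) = -9.38*y^3 - 0.02*y^2 - 3.72*y + 1.13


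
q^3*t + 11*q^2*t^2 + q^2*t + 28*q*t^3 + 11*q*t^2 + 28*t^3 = (q + 4*t)*(q + 7*t)*(q*t + t)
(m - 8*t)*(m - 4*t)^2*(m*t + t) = m^4*t - 16*m^3*t^2 + m^3*t + 80*m^2*t^3 - 16*m^2*t^2 - 128*m*t^4 + 80*m*t^3 - 128*t^4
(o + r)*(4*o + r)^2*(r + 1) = 16*o^3*r + 16*o^3 + 24*o^2*r^2 + 24*o^2*r + 9*o*r^3 + 9*o*r^2 + r^4 + r^3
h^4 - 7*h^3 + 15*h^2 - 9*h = h*(h - 3)^2*(h - 1)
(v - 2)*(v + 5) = v^2 + 3*v - 10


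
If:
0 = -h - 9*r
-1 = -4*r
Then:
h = -9/4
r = 1/4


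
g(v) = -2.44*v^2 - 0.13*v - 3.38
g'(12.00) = -58.69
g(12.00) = -356.30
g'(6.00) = -29.41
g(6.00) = -92.00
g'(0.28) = -1.50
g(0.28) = -3.61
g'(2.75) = -13.55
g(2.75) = -22.19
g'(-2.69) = 13.00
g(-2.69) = -20.69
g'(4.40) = -21.60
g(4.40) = -51.19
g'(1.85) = -9.16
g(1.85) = -11.97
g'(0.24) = -1.30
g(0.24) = -3.55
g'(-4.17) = 20.22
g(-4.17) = -45.27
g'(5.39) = -26.43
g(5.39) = -74.97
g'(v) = -4.88*v - 0.13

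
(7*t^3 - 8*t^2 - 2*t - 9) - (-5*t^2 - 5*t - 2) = 7*t^3 - 3*t^2 + 3*t - 7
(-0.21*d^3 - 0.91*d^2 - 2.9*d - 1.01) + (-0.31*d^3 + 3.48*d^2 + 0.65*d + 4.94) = -0.52*d^3 + 2.57*d^2 - 2.25*d + 3.93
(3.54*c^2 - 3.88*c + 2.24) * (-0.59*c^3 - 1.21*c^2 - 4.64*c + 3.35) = -2.0886*c^5 - 1.9942*c^4 - 13.0524*c^3 + 27.1518*c^2 - 23.3916*c + 7.504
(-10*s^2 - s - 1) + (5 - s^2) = -11*s^2 - s + 4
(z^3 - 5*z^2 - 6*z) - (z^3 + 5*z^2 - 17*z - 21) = -10*z^2 + 11*z + 21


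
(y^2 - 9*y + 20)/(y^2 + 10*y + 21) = (y^2 - 9*y + 20)/(y^2 + 10*y + 21)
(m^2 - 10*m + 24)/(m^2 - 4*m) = (m - 6)/m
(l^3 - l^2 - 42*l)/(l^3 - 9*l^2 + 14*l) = (l + 6)/(l - 2)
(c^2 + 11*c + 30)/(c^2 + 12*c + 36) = (c + 5)/(c + 6)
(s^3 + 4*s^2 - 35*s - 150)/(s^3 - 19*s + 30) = (s^2 - s - 30)/(s^2 - 5*s + 6)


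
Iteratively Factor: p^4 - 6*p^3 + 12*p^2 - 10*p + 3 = (p - 3)*(p^3 - 3*p^2 + 3*p - 1) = (p - 3)*(p - 1)*(p^2 - 2*p + 1) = (p - 3)*(p - 1)^2*(p - 1)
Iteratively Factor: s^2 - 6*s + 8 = (s - 2)*(s - 4)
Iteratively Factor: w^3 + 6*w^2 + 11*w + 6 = (w + 2)*(w^2 + 4*w + 3) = (w + 1)*(w + 2)*(w + 3)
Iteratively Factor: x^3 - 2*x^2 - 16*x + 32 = (x - 2)*(x^2 - 16) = (x - 4)*(x - 2)*(x + 4)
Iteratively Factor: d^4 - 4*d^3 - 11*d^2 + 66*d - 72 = (d - 3)*(d^3 - d^2 - 14*d + 24) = (d - 3)*(d + 4)*(d^2 - 5*d + 6) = (d - 3)^2*(d + 4)*(d - 2)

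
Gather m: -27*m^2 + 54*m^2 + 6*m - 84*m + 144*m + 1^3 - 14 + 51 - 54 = 27*m^2 + 66*m - 16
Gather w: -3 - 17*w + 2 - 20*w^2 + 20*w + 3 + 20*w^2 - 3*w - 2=0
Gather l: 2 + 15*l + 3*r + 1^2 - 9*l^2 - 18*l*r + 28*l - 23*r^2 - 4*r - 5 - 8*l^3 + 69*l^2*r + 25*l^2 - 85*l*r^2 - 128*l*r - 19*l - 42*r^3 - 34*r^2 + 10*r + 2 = -8*l^3 + l^2*(69*r + 16) + l*(-85*r^2 - 146*r + 24) - 42*r^3 - 57*r^2 + 9*r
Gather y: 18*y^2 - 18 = 18*y^2 - 18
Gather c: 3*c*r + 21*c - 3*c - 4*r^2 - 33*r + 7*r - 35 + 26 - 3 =c*(3*r + 18) - 4*r^2 - 26*r - 12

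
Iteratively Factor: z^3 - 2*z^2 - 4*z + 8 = (z - 2)*(z^2 - 4) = (z - 2)^2*(z + 2)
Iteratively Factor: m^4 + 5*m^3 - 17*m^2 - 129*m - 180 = (m + 4)*(m^3 + m^2 - 21*m - 45) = (m + 3)*(m + 4)*(m^2 - 2*m - 15) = (m + 3)^2*(m + 4)*(m - 5)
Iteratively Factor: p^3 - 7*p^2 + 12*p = (p)*(p^2 - 7*p + 12) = p*(p - 3)*(p - 4)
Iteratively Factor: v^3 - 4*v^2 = (v)*(v^2 - 4*v) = v*(v - 4)*(v)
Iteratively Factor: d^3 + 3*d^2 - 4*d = (d - 1)*(d^2 + 4*d) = d*(d - 1)*(d + 4)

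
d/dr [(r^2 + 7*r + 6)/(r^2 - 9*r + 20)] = 2*(-8*r^2 + 14*r + 97)/(r^4 - 18*r^3 + 121*r^2 - 360*r + 400)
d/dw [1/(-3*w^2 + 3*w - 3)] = (2*w - 1)/(3*(w^2 - w + 1)^2)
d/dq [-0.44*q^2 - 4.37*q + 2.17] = -0.88*q - 4.37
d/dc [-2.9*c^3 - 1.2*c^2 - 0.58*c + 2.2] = -8.7*c^2 - 2.4*c - 0.58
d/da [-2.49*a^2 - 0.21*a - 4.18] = -4.98*a - 0.21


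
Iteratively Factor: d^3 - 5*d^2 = (d)*(d^2 - 5*d) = d*(d - 5)*(d)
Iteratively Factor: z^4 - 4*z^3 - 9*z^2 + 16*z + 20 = (z - 5)*(z^3 + z^2 - 4*z - 4) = (z - 5)*(z + 2)*(z^2 - z - 2) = (z - 5)*(z - 2)*(z + 2)*(z + 1)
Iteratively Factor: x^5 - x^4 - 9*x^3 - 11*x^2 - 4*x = (x - 4)*(x^4 + 3*x^3 + 3*x^2 + x) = x*(x - 4)*(x^3 + 3*x^2 + 3*x + 1) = x*(x - 4)*(x + 1)*(x^2 + 2*x + 1) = x*(x - 4)*(x + 1)^2*(x + 1)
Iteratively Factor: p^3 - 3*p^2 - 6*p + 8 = (p - 1)*(p^2 - 2*p - 8) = (p - 1)*(p + 2)*(p - 4)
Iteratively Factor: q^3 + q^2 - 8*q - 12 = (q + 2)*(q^2 - q - 6) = (q - 3)*(q + 2)*(q + 2)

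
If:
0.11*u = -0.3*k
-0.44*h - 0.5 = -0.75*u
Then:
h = 1.70454545454545*u - 1.13636363636364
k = -0.366666666666667*u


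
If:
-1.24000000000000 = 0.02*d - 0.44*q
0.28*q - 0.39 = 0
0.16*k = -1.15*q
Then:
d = -31.36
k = -10.01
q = 1.39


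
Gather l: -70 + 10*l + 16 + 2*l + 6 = 12*l - 48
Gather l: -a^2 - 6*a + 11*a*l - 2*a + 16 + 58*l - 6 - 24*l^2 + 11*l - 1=-a^2 - 8*a - 24*l^2 + l*(11*a + 69) + 9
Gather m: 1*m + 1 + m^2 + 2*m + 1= m^2 + 3*m + 2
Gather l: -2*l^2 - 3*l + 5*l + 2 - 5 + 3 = -2*l^2 + 2*l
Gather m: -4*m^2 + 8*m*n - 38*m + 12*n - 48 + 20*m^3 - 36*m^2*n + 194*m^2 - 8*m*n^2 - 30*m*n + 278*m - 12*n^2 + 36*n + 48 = 20*m^3 + m^2*(190 - 36*n) + m*(-8*n^2 - 22*n + 240) - 12*n^2 + 48*n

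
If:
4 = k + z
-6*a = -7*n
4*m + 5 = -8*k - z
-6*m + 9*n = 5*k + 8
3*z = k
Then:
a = -77/27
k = 3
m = -15/2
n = -22/9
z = 1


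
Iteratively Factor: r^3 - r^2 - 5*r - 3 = (r + 1)*(r^2 - 2*r - 3) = (r + 1)^2*(r - 3)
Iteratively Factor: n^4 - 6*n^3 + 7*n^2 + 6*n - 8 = (n + 1)*(n^3 - 7*n^2 + 14*n - 8) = (n - 1)*(n + 1)*(n^2 - 6*n + 8) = (n - 4)*(n - 1)*(n + 1)*(n - 2)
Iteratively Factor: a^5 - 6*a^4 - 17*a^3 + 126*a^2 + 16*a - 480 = (a - 3)*(a^4 - 3*a^3 - 26*a^2 + 48*a + 160) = (a - 3)*(a + 2)*(a^3 - 5*a^2 - 16*a + 80) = (a - 4)*(a - 3)*(a + 2)*(a^2 - a - 20) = (a - 4)*(a - 3)*(a + 2)*(a + 4)*(a - 5)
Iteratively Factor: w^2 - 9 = (w - 3)*(w + 3)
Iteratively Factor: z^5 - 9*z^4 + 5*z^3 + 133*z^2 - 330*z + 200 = (z - 2)*(z^4 - 7*z^3 - 9*z^2 + 115*z - 100) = (z - 5)*(z - 2)*(z^3 - 2*z^2 - 19*z + 20) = (z - 5)*(z - 2)*(z + 4)*(z^2 - 6*z + 5) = (z - 5)^2*(z - 2)*(z + 4)*(z - 1)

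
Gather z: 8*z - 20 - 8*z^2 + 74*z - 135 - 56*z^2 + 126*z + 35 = -64*z^2 + 208*z - 120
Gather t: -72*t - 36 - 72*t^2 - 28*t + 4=-72*t^2 - 100*t - 32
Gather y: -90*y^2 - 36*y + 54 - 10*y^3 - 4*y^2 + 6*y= -10*y^3 - 94*y^2 - 30*y + 54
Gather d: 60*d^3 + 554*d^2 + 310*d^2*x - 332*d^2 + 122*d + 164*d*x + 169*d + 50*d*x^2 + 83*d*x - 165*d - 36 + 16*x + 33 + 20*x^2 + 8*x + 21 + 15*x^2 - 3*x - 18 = 60*d^3 + d^2*(310*x + 222) + d*(50*x^2 + 247*x + 126) + 35*x^2 + 21*x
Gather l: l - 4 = l - 4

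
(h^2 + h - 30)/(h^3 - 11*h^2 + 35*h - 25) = (h + 6)/(h^2 - 6*h + 5)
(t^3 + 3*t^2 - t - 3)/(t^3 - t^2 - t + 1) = (t + 3)/(t - 1)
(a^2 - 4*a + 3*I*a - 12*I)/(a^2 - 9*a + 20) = (a + 3*I)/(a - 5)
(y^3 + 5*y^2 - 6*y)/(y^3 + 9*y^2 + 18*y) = (y - 1)/(y + 3)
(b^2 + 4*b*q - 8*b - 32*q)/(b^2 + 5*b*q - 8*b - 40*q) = (b + 4*q)/(b + 5*q)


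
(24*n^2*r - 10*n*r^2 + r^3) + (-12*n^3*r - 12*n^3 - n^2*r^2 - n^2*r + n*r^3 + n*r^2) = -12*n^3*r - 12*n^3 - n^2*r^2 + 23*n^2*r + n*r^3 - 9*n*r^2 + r^3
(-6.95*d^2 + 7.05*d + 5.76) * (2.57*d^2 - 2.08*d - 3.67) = -17.8615*d^4 + 32.5745*d^3 + 25.6457*d^2 - 37.8543*d - 21.1392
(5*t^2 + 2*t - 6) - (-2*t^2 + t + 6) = 7*t^2 + t - 12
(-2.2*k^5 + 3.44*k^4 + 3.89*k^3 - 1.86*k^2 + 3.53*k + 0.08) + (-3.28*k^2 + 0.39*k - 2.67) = -2.2*k^5 + 3.44*k^4 + 3.89*k^3 - 5.14*k^2 + 3.92*k - 2.59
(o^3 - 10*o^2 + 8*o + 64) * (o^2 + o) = o^5 - 9*o^4 - 2*o^3 + 72*o^2 + 64*o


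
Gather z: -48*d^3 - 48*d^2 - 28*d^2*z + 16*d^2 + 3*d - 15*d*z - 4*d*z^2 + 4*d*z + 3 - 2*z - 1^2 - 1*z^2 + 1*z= -48*d^3 - 32*d^2 + 3*d + z^2*(-4*d - 1) + z*(-28*d^2 - 11*d - 1) + 2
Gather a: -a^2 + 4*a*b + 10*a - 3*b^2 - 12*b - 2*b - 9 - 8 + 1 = -a^2 + a*(4*b + 10) - 3*b^2 - 14*b - 16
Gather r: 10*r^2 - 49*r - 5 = 10*r^2 - 49*r - 5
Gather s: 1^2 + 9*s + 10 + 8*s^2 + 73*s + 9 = 8*s^2 + 82*s + 20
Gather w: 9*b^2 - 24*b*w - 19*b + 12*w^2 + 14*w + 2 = 9*b^2 - 19*b + 12*w^2 + w*(14 - 24*b) + 2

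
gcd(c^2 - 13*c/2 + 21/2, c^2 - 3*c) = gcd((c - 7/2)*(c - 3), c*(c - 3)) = c - 3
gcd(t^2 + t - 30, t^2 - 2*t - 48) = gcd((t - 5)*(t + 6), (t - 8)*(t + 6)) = t + 6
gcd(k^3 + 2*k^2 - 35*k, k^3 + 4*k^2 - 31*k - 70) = k^2 + 2*k - 35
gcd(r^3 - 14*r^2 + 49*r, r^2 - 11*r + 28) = r - 7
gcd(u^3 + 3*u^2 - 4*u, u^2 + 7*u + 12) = u + 4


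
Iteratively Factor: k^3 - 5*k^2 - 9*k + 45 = (k + 3)*(k^2 - 8*k + 15) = (k - 5)*(k + 3)*(k - 3)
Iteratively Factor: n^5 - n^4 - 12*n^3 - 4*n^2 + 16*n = (n - 1)*(n^4 - 12*n^2 - 16*n) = (n - 1)*(n + 2)*(n^3 - 2*n^2 - 8*n) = n*(n - 1)*(n + 2)*(n^2 - 2*n - 8) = n*(n - 4)*(n - 1)*(n + 2)*(n + 2)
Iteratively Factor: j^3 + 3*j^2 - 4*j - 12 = (j + 2)*(j^2 + j - 6) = (j + 2)*(j + 3)*(j - 2)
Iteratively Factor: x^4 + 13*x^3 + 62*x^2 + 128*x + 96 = (x + 4)*(x^3 + 9*x^2 + 26*x + 24) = (x + 2)*(x + 4)*(x^2 + 7*x + 12) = (x + 2)*(x + 4)^2*(x + 3)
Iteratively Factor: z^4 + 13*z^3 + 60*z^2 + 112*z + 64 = (z + 1)*(z^3 + 12*z^2 + 48*z + 64) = (z + 1)*(z + 4)*(z^2 + 8*z + 16) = (z + 1)*(z + 4)^2*(z + 4)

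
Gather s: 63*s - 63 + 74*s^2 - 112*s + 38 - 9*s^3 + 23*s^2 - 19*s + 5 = -9*s^3 + 97*s^2 - 68*s - 20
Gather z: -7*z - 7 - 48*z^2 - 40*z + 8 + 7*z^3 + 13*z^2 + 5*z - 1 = 7*z^3 - 35*z^2 - 42*z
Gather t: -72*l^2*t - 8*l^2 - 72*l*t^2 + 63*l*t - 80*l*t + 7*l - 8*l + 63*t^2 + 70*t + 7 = -8*l^2 - l + t^2*(63 - 72*l) + t*(-72*l^2 - 17*l + 70) + 7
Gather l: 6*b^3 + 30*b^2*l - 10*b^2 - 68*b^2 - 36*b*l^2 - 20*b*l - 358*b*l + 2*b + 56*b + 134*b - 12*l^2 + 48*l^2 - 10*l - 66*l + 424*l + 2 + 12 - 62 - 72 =6*b^3 - 78*b^2 + 192*b + l^2*(36 - 36*b) + l*(30*b^2 - 378*b + 348) - 120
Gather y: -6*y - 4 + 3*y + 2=-3*y - 2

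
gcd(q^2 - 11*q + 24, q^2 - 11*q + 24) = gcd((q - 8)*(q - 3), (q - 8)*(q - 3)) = q^2 - 11*q + 24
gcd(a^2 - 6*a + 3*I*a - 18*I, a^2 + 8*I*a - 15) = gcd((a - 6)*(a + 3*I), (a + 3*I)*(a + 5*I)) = a + 3*I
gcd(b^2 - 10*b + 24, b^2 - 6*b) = b - 6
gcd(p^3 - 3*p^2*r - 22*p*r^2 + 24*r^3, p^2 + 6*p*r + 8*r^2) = p + 4*r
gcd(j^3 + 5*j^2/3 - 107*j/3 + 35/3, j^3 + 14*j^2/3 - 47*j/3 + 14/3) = j^2 + 20*j/3 - 7/3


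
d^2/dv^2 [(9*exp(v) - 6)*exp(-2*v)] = 3*(3*exp(v) - 8)*exp(-2*v)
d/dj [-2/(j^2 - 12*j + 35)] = 4*(j - 6)/(j^2 - 12*j + 35)^2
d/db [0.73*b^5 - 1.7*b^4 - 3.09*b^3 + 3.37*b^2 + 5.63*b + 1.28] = 3.65*b^4 - 6.8*b^3 - 9.27*b^2 + 6.74*b + 5.63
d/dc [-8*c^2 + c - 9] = 1 - 16*c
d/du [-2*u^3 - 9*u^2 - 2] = 6*u*(-u - 3)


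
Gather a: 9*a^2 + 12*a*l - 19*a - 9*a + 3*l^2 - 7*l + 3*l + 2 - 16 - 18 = 9*a^2 + a*(12*l - 28) + 3*l^2 - 4*l - 32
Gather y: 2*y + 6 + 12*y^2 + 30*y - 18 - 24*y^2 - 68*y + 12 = -12*y^2 - 36*y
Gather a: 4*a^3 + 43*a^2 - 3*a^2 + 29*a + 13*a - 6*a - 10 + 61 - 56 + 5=4*a^3 + 40*a^2 + 36*a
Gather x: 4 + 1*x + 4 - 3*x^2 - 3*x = -3*x^2 - 2*x + 8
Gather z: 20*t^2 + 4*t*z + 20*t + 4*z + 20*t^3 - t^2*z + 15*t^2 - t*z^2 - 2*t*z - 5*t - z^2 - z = 20*t^3 + 35*t^2 + 15*t + z^2*(-t - 1) + z*(-t^2 + 2*t + 3)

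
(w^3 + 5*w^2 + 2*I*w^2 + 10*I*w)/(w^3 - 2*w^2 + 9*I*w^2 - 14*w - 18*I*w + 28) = w*(w + 5)/(w^2 + w*(-2 + 7*I) - 14*I)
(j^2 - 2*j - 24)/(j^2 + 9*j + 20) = (j - 6)/(j + 5)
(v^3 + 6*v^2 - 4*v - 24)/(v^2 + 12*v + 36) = (v^2 - 4)/(v + 6)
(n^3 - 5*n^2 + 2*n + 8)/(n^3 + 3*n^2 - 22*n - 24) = (n - 2)/(n + 6)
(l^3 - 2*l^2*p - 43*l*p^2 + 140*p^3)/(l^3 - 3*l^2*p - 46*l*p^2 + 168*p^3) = (-l + 5*p)/(-l + 6*p)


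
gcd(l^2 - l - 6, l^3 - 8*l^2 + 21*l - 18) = l - 3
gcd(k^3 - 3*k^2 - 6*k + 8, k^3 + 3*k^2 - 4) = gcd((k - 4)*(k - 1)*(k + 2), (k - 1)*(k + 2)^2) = k^2 + k - 2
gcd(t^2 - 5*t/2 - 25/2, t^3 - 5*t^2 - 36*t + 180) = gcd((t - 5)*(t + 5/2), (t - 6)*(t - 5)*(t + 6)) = t - 5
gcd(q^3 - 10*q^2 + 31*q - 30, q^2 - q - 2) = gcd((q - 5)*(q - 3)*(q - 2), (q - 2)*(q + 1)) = q - 2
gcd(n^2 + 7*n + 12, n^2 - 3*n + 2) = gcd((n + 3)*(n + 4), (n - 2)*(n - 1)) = 1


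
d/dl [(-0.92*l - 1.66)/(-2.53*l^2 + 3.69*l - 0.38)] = (-2.3276*l^2 - 8.3996*l + 6.475)/(6.4009*l^4 - 18.6714*l^3 + 15.5389*l^2 - 2.8044*l + 0.1444)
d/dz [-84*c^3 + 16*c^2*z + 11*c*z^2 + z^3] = 16*c^2 + 22*c*z + 3*z^2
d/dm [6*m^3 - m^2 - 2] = 2*m*(9*m - 1)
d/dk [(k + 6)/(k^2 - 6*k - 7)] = (k^2 - 6*k - 2*(k - 3)*(k + 6) - 7)/(-k^2 + 6*k + 7)^2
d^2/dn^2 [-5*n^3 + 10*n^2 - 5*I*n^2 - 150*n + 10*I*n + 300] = -30*n + 20 - 10*I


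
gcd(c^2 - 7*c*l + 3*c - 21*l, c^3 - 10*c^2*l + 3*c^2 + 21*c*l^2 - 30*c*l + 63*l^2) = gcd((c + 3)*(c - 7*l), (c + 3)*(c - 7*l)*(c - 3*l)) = c^2 - 7*c*l + 3*c - 21*l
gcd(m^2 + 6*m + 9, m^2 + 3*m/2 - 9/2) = m + 3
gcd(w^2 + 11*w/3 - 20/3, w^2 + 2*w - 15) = w + 5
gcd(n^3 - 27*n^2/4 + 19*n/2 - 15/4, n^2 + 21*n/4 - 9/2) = n - 3/4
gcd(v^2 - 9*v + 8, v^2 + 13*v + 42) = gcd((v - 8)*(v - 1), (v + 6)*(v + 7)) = 1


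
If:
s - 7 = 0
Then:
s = 7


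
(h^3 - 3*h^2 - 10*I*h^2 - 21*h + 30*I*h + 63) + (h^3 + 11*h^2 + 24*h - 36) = 2*h^3 + 8*h^2 - 10*I*h^2 + 3*h + 30*I*h + 27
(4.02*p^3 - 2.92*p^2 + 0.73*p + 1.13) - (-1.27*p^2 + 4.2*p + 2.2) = 4.02*p^3 - 1.65*p^2 - 3.47*p - 1.07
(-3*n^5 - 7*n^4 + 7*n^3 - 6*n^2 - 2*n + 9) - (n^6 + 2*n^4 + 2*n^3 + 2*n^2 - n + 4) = -n^6 - 3*n^5 - 9*n^4 + 5*n^3 - 8*n^2 - n + 5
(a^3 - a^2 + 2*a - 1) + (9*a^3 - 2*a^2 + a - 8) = 10*a^3 - 3*a^2 + 3*a - 9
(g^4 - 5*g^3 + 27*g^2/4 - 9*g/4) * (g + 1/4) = g^5 - 19*g^4/4 + 11*g^3/2 - 9*g^2/16 - 9*g/16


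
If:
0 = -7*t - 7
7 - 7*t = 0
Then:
No Solution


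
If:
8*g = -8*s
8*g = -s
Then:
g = 0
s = 0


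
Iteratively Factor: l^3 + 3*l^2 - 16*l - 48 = (l - 4)*(l^2 + 7*l + 12) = (l - 4)*(l + 4)*(l + 3)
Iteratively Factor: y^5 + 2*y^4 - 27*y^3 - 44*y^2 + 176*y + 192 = (y + 1)*(y^4 + y^3 - 28*y^2 - 16*y + 192) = (y - 4)*(y + 1)*(y^3 + 5*y^2 - 8*y - 48) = (y - 4)*(y + 1)*(y + 4)*(y^2 + y - 12) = (y - 4)*(y - 3)*(y + 1)*(y + 4)*(y + 4)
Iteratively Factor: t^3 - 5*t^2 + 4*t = (t - 1)*(t^2 - 4*t) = (t - 4)*(t - 1)*(t)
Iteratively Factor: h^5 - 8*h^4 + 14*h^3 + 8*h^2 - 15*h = (h)*(h^4 - 8*h^3 + 14*h^2 + 8*h - 15) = h*(h - 3)*(h^3 - 5*h^2 - h + 5) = h*(h - 5)*(h - 3)*(h^2 - 1) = h*(h - 5)*(h - 3)*(h - 1)*(h + 1)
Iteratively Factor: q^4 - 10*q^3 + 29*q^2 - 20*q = (q - 5)*(q^3 - 5*q^2 + 4*q) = (q - 5)*(q - 4)*(q^2 - q) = q*(q - 5)*(q - 4)*(q - 1)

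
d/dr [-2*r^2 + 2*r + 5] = 2 - 4*r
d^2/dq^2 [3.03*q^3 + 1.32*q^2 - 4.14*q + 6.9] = 18.18*q + 2.64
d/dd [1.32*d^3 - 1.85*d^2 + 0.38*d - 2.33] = 3.96*d^2 - 3.7*d + 0.38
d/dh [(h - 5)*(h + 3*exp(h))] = h + (h - 5)*(3*exp(h) + 1) + 3*exp(h)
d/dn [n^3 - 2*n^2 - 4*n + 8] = 3*n^2 - 4*n - 4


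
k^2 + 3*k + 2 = (k + 1)*(k + 2)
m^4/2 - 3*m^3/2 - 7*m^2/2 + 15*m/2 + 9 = (m/2 + 1)*(m - 3)^2*(m + 1)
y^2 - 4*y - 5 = (y - 5)*(y + 1)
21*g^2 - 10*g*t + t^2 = (-7*g + t)*(-3*g + t)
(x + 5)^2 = x^2 + 10*x + 25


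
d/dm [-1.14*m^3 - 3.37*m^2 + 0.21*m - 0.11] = -3.42*m^2 - 6.74*m + 0.21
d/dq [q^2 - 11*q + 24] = 2*q - 11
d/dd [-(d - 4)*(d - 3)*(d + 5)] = -3*d^2 + 4*d + 23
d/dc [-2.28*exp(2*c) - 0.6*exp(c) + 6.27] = (-4.56*exp(c) - 0.6)*exp(c)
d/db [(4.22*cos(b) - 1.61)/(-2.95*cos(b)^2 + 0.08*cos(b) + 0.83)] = (-12.449*cos(b)^2 + 9.499*cos(b) - 3.6314)*sin(b)/(8.7025*cos(b)^4 - 0.472*cos(b)^3 - 4.8906*cos(b)^2 + 0.1328*cos(b) + 0.6889)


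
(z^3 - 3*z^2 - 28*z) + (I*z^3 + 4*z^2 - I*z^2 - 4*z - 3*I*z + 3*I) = z^3 + I*z^3 + z^2 - I*z^2 - 32*z - 3*I*z + 3*I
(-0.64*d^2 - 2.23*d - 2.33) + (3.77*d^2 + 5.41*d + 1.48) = 3.13*d^2 + 3.18*d - 0.85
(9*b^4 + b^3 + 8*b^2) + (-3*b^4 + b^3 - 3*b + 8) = 6*b^4 + 2*b^3 + 8*b^2 - 3*b + 8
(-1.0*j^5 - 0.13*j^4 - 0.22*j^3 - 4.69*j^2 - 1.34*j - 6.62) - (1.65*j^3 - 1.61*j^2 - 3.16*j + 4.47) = -1.0*j^5 - 0.13*j^4 - 1.87*j^3 - 3.08*j^2 + 1.82*j - 11.09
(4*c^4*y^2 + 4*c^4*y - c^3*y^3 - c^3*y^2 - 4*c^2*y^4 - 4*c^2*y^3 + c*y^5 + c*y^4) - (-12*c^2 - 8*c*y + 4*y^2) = 4*c^4*y^2 + 4*c^4*y - c^3*y^3 - c^3*y^2 - 4*c^2*y^4 - 4*c^2*y^3 + 12*c^2 + c*y^5 + c*y^4 + 8*c*y - 4*y^2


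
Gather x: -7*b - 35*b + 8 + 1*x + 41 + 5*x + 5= -42*b + 6*x + 54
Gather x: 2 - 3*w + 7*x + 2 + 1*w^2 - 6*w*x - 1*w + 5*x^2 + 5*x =w^2 - 4*w + 5*x^2 + x*(12 - 6*w) + 4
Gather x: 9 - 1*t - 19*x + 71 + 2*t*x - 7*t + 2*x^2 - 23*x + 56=-8*t + 2*x^2 + x*(2*t - 42) + 136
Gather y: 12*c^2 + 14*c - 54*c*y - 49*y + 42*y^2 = 12*c^2 + 14*c + 42*y^2 + y*(-54*c - 49)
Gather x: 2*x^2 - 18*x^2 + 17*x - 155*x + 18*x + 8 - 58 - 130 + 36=-16*x^2 - 120*x - 144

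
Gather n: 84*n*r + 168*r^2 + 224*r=84*n*r + 168*r^2 + 224*r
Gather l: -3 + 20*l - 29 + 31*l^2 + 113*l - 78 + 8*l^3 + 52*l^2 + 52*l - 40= 8*l^3 + 83*l^2 + 185*l - 150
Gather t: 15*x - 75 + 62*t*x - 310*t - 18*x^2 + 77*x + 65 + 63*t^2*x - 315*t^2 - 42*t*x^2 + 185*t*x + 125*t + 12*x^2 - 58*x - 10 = t^2*(63*x - 315) + t*(-42*x^2 + 247*x - 185) - 6*x^2 + 34*x - 20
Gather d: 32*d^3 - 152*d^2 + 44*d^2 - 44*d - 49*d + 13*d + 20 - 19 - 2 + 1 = 32*d^3 - 108*d^2 - 80*d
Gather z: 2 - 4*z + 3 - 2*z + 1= 6 - 6*z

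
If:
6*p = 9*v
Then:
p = 3*v/2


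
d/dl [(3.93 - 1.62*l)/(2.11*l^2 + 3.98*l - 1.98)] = (3.4182*l^2 - 16.5846*l - 12.4338)/(4.4521*l^4 + 16.7956*l^3 + 7.4848*l^2 - 15.7608*l + 3.9204)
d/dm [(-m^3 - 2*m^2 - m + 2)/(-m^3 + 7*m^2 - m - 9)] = (-9*m^4 + 42*m^2 + 8*m + 11)/(m^6 - 14*m^5 + 51*m^4 + 4*m^3 - 125*m^2 + 18*m + 81)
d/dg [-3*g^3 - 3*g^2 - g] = -9*g^2 - 6*g - 1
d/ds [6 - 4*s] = -4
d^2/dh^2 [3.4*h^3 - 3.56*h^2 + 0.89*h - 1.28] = 20.4*h - 7.12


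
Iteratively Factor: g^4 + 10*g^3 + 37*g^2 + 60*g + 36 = (g + 3)*(g^3 + 7*g^2 + 16*g + 12) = (g + 2)*(g + 3)*(g^2 + 5*g + 6) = (g + 2)*(g + 3)^2*(g + 2)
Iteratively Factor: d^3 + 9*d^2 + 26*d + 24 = (d + 2)*(d^2 + 7*d + 12) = (d + 2)*(d + 4)*(d + 3)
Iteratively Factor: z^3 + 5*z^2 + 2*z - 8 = (z - 1)*(z^2 + 6*z + 8) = (z - 1)*(z + 2)*(z + 4)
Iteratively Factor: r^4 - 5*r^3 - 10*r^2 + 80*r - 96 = (r - 3)*(r^3 - 2*r^2 - 16*r + 32) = (r - 3)*(r + 4)*(r^2 - 6*r + 8) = (r - 3)*(r - 2)*(r + 4)*(r - 4)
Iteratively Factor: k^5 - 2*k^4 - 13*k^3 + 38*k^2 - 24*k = (k - 3)*(k^4 + k^3 - 10*k^2 + 8*k) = (k - 3)*(k + 4)*(k^3 - 3*k^2 + 2*k) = (k - 3)*(k - 2)*(k + 4)*(k^2 - k) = k*(k - 3)*(k - 2)*(k + 4)*(k - 1)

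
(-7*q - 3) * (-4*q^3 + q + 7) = 28*q^4 + 12*q^3 - 7*q^2 - 52*q - 21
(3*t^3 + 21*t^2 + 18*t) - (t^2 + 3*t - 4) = 3*t^3 + 20*t^2 + 15*t + 4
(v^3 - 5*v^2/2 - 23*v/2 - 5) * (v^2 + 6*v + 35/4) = v^5 + 7*v^4/2 - 71*v^3/4 - 767*v^2/8 - 1045*v/8 - 175/4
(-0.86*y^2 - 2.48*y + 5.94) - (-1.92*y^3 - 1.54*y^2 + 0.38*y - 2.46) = 1.92*y^3 + 0.68*y^2 - 2.86*y + 8.4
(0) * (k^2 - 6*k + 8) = 0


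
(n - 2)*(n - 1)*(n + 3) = n^3 - 7*n + 6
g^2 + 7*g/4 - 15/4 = (g - 5/4)*(g + 3)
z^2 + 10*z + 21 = (z + 3)*(z + 7)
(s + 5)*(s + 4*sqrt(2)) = s^2 + 5*s + 4*sqrt(2)*s + 20*sqrt(2)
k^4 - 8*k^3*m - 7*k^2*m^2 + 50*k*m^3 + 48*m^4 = (k - 8*m)*(k - 3*m)*(k + m)*(k + 2*m)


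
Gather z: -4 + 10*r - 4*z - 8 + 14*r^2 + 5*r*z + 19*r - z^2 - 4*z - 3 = 14*r^2 + 29*r - z^2 + z*(5*r - 8) - 15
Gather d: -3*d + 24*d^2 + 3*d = 24*d^2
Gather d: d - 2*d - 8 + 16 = 8 - d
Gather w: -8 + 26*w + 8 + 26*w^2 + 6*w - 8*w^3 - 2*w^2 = -8*w^3 + 24*w^2 + 32*w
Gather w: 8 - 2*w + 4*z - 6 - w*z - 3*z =w*(-z - 2) + z + 2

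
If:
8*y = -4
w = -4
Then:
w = -4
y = -1/2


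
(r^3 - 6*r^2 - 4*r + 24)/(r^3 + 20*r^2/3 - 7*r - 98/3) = 3*(r^2 - 8*r + 12)/(3*r^2 + 14*r - 49)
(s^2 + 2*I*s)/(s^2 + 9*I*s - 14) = s/(s + 7*I)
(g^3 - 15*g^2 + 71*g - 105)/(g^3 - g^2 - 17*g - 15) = (g^2 - 10*g + 21)/(g^2 + 4*g + 3)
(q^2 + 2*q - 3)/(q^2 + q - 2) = (q + 3)/(q + 2)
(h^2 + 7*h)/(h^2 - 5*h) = (h + 7)/(h - 5)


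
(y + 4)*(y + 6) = y^2 + 10*y + 24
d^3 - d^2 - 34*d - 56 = (d - 7)*(d + 2)*(d + 4)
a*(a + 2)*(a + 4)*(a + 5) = a^4 + 11*a^3 + 38*a^2 + 40*a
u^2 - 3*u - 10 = (u - 5)*(u + 2)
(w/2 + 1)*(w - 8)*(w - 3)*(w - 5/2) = w^4/2 - 23*w^3/4 + 49*w^2/4 + 43*w/2 - 60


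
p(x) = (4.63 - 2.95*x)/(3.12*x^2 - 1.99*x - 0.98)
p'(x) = (1.99 - 6.24*x)*(4.63 - 2.95*x)/(3.12*x^2 - 1.99*x - 0.98)^2 - 2.95/(3.12*x^2 - 1.99*x - 0.98)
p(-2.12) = 0.63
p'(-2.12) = 0.39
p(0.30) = -2.89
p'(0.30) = 2.54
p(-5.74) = 0.19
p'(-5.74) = 0.04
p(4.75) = -0.16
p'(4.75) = 0.02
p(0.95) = -33.41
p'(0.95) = -2351.31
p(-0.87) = 2.31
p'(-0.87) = 4.56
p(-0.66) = 3.89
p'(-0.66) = 12.28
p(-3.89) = 0.30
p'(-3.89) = 0.09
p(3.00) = -0.20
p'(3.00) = 0.02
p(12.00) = -0.07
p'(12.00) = 0.01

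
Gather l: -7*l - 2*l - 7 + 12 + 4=9 - 9*l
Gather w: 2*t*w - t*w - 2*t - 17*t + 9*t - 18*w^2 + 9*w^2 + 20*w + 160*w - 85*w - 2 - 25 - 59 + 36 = -10*t - 9*w^2 + w*(t + 95) - 50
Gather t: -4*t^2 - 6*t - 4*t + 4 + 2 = -4*t^2 - 10*t + 6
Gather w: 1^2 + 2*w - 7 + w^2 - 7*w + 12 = w^2 - 5*w + 6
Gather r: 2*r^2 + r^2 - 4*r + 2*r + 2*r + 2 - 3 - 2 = 3*r^2 - 3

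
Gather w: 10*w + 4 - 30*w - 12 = -20*w - 8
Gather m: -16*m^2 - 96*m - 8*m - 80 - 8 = -16*m^2 - 104*m - 88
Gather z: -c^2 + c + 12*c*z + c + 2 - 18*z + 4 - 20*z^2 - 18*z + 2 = -c^2 + 2*c - 20*z^2 + z*(12*c - 36) + 8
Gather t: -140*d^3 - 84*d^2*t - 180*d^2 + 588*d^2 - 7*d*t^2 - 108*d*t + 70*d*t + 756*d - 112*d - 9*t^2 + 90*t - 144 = -140*d^3 + 408*d^2 + 644*d + t^2*(-7*d - 9) + t*(-84*d^2 - 38*d + 90) - 144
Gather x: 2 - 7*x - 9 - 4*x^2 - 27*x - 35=-4*x^2 - 34*x - 42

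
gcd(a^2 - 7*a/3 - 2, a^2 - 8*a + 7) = 1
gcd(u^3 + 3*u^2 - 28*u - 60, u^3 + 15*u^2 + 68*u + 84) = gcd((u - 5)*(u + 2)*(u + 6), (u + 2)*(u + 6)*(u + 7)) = u^2 + 8*u + 12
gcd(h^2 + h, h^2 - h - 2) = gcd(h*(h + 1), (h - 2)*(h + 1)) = h + 1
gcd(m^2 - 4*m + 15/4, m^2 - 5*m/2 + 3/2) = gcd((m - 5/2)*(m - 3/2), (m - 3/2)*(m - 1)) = m - 3/2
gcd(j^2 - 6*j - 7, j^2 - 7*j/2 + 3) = 1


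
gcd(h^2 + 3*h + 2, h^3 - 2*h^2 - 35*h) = 1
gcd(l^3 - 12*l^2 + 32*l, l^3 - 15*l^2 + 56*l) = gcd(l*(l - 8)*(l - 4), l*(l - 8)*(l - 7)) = l^2 - 8*l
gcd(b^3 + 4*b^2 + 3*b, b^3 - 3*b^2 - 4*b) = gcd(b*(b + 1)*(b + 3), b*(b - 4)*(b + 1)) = b^2 + b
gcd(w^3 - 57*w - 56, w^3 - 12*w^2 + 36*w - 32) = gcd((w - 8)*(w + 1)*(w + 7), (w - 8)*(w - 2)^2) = w - 8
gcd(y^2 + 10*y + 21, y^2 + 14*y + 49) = y + 7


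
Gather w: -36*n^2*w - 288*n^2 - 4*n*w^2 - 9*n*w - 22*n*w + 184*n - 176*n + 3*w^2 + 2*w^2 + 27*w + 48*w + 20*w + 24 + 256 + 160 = -288*n^2 + 8*n + w^2*(5 - 4*n) + w*(-36*n^2 - 31*n + 95) + 440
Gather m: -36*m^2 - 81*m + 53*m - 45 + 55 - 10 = -36*m^2 - 28*m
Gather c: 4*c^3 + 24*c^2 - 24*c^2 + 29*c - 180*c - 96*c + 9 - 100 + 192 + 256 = 4*c^3 - 247*c + 357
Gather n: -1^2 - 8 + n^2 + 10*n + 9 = n^2 + 10*n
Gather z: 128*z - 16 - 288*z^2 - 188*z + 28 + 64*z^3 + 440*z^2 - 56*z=64*z^3 + 152*z^2 - 116*z + 12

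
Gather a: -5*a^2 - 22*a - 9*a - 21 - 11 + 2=-5*a^2 - 31*a - 30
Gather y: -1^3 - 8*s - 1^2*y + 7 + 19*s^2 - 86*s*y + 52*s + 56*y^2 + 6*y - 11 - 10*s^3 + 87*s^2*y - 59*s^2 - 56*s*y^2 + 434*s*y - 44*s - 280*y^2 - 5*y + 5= -10*s^3 - 40*s^2 + y^2*(-56*s - 224) + y*(87*s^2 + 348*s)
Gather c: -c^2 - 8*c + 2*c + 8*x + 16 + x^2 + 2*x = -c^2 - 6*c + x^2 + 10*x + 16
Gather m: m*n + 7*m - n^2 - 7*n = m*(n + 7) - n^2 - 7*n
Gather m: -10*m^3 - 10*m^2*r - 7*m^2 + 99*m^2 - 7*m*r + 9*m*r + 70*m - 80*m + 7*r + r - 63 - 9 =-10*m^3 + m^2*(92 - 10*r) + m*(2*r - 10) + 8*r - 72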